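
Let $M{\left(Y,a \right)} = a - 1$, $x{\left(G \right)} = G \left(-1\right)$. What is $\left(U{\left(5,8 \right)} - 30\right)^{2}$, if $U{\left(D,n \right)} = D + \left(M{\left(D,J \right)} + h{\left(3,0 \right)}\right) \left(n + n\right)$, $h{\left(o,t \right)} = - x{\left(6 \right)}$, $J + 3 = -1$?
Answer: $81$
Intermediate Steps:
$x{\left(G \right)} = - G$
$J = -4$ ($J = -3 - 1 = -4$)
$h{\left(o,t \right)} = 6$ ($h{\left(o,t \right)} = - \left(-1\right) 6 = \left(-1\right) \left(-6\right) = 6$)
$M{\left(Y,a \right)} = -1 + a$ ($M{\left(Y,a \right)} = a - 1 = -1 + a$)
$U{\left(D,n \right)} = D + 2 n$ ($U{\left(D,n \right)} = D + \left(\left(-1 - 4\right) + 6\right) \left(n + n\right) = D + \left(-5 + 6\right) 2 n = D + 1 \cdot 2 n = D + 2 n$)
$\left(U{\left(5,8 \right)} - 30\right)^{2} = \left(\left(5 + 2 \cdot 8\right) - 30\right)^{2} = \left(\left(5 + 16\right) - 30\right)^{2} = \left(21 - 30\right)^{2} = \left(-9\right)^{2} = 81$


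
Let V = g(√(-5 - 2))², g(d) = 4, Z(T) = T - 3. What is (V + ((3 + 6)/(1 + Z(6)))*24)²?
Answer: 4900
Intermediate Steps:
Z(T) = -3 + T
V = 16 (V = 4² = 16)
(V + ((3 + 6)/(1 + Z(6)))*24)² = (16 + ((3 + 6)/(1 + (-3 + 6)))*24)² = (16 + (9/(1 + 3))*24)² = (16 + (9/4)*24)² = (16 + 54)² = 70² = 4900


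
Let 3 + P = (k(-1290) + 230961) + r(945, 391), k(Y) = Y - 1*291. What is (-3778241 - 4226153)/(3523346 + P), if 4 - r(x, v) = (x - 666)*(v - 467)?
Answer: -8004394/3773931 ≈ -2.1210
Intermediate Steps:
k(Y) = -291 + Y (k(Y) = Y - 291 = -291 + Y)
r(x, v) = 4 - (-666 + x)*(-467 + v) (r(x, v) = 4 - (x - 666)*(v - 467) = 4 - (-666 + x)*(-467 + v))
P = 250585 (P = -3 + (((-291 - 1290) + 230961) + (-311018 + 467*945 + 666*391 - 1*391*945)) = -3 + ((-1581 + 230961) + (-311018 + 441315 + 260406 - 369495)) = -3 + (229380 + 21208) = -3 + 250588 = 250585)
(-3778241 - 4226153)/(3523346 + P) = (-3778241 - 4226153)/(3523346 + 250585) = -8004394/3773931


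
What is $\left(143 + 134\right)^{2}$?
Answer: $76729$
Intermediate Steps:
$\left(143 + 134\right)^{2} = 277^{2} = 76729$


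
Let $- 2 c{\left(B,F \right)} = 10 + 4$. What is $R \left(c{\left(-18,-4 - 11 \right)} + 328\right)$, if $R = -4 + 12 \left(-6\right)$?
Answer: $-24396$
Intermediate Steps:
$c{\left(B,F \right)} = -7$ ($c{\left(B,F \right)} = - \frac{10 + 4}{2} = \left(- \frac{1}{2}\right) 14 = -7$)
$R = -76$ ($R = -4 - 72 = -76$)
$R \left(c{\left(-18,-4 - 11 \right)} + 328\right) = - 76 \left(-7 + 328\right) = \left(-76\right) 321 = -24396$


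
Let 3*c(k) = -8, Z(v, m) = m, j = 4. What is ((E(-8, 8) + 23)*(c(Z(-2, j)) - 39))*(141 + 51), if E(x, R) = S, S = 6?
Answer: -232000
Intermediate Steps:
c(k) = -8/3 (c(k) = (⅓)*(-8) = -8/3)
E(x, R) = 6
((E(-8, 8) + 23)*(c(Z(-2, j)) - 39))*(141 + 51) = ((6 + 23)*(-8/3 - 39))*(141 + 51) = (29*(-125/3))*192 = -3625/3*192 = -232000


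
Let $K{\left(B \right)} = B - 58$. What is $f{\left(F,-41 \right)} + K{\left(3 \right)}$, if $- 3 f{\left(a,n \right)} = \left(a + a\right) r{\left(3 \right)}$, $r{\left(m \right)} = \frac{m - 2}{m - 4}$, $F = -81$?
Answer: $-109$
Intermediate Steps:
$r{\left(m \right)} = \frac{-2 + m}{-4 + m}$
$f{\left(a,n \right)} = \frac{2 a}{3}$ ($f{\left(a,n \right)} = - \frac{\left(a + a\right) \frac{-2 + 3}{-4 + 3}}{3} = - \frac{2 a \frac{1}{-1} \cdot 1}{3} = - \frac{2 a \left(\left(-1\right) 1\right)}{3} = - \frac{2 a \left(-1\right)}{3} = - \frac{\left(-2\right) a}{3} = \frac{2 a}{3}$)
$K{\left(B \right)} = -58 + B$
$f{\left(F,-41 \right)} + K{\left(3 \right)} = \frac{2}{3} \left(-81\right) + \left(-58 + 3\right) = -54 - 55 = -109$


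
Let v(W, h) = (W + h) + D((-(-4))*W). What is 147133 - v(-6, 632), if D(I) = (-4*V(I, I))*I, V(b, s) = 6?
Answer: 145931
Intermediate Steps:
D(I) = -24*I (D(I) = (-4*6)*I = -24*I)
v(W, h) = h - 95*W (v(W, h) = (W + h) - 24*(-(-4))*W = (W + h) - 24*(-4*(-1))*W = (W + h) - 96*W = h - 95*W)
147133 - v(-6, 632) = 147133 - (632 - 95*(-6)) = 147133 - (632 + 570) = 147133 - 1*1202 = 147133 - 1202 = 145931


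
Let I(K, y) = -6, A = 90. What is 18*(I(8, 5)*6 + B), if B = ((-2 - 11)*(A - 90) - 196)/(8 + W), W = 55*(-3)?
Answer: -98208/157 ≈ -625.53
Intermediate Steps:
W = -165
B = 196/157 (B = ((-2 - 11)*(90 - 90) - 196)/(8 - 165) = (-13*0 - 196)/(-157) = (0 - 196)*(-1/157) = -196*(-1/157) = 196/157 ≈ 1.2484)
18*(I(8, 5)*6 + B) = 18*(-6*6 + 196/157) = 18*(-36 + 196/157) = 18*(-5456/157) = -98208/157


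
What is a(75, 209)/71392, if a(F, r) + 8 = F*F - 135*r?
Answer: -11299/35696 ≈ -0.31653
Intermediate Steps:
a(F, r) = -8 + F² - 135*r (a(F, r) = -8 + (F*F - 135*r) = -8 + (F² - 135*r) = -8 + F² - 135*r)
a(75, 209)/71392 = (-8 + 75² - 135*209)/71392 = (-8 + 5625 - 28215)*(1/71392) = -22598*1/71392 = -11299/35696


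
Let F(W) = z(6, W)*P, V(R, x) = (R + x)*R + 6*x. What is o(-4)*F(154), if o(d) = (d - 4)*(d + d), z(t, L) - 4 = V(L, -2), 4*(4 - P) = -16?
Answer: 11980800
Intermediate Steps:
P = 8 (P = 4 - ¼*(-16) = 4 + 4 = 8)
V(R, x) = 6*x + R*(R + x) (V(R, x) = R*(R + x) + 6*x = 6*x + R*(R + x))
z(t, L) = -8 + L² - 2*L (z(t, L) = 4 + (L² + 6*(-2) + L*(-2)) = 4 + (L² - 12 - 2*L) = 4 + (-12 + L² - 2*L) = -8 + L² - 2*L)
o(d) = 2*d*(-4 + d) (o(d) = (-4 + d)*(2*d) = 2*d*(-4 + d))
F(W) = -64 - 16*W + 8*W² (F(W) = (-8 + W² - 2*W)*8 = -64 - 16*W + 8*W²)
o(-4)*F(154) = (2*(-4)*(-4 - 4))*(-64 - 16*154 + 8*154²) = (2*(-4)*(-8))*(-64 - 2464 + 8*23716) = 64*(-64 - 2464 + 189728) = 64*187200 = 11980800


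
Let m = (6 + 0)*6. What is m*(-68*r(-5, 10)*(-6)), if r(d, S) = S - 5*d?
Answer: 514080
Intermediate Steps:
m = 36 (m = 6*6 = 36)
m*(-68*r(-5, 10)*(-6)) = 36*(-68*(10 - 5*(-5))*(-6)) = 36*(-68*(10 + 25)*(-6)) = 36*(-68*35*(-6)) = 36*(-2380*(-6)) = 36*14280 = 514080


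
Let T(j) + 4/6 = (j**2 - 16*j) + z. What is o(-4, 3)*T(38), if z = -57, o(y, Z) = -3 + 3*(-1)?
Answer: -4670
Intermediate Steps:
o(y, Z) = -6 (o(y, Z) = -3 - 3 = -6)
T(j) = -173/3 + j**2 - 16*j (T(j) = -2/3 + ((j**2 - 16*j) - 57) = -2/3 + (-57 + j**2 - 16*j) = -173/3 + j**2 - 16*j)
o(-4, 3)*T(38) = -6*(-173/3 + 38**2 - 16*38) = -6*(-173/3 + 1444 - 608) = -6*2335/3 = -4670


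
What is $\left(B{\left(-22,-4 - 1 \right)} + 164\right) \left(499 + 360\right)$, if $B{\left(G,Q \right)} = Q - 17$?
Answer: $121978$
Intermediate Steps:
$B{\left(G,Q \right)} = -17 + Q$
$\left(B{\left(-22,-4 - 1 \right)} + 164\right) \left(499 + 360\right) = \left(\left(-17 - 5\right) + 164\right) \left(499 + 360\right) = \left(\left(-17 - 5\right) + 164\right) 859 = \left(-22 + 164\right) 859 = 142 \cdot 859 = 121978$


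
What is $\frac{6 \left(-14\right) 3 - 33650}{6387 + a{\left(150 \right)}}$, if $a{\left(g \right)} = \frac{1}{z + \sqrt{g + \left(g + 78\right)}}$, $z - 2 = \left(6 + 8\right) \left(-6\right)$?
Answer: $- \frac{196301394520}{36982315801} - \frac{101706 \sqrt{42}}{258876210607} \approx -5.308$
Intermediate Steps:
$z = -82$ ($z = 2 + \left(6 + 8\right) \left(-6\right) = 2 + 14 \left(-6\right) = 2 - 84 = -82$)
$a{\left(g \right)} = \frac{1}{-82 + \sqrt{78 + 2 g}}$ ($a{\left(g \right)} = \frac{1}{-82 + \sqrt{g + \left(g + 78\right)}} = \frac{1}{-82 + \sqrt{g + \left(78 + g\right)}} = \frac{1}{-82 + \sqrt{78 + 2 g}}$)
$\frac{6 \left(-14\right) 3 - 33650}{6387 + a{\left(150 \right)}} = \frac{6 \left(-14\right) 3 - 33650}{6387 + \frac{1}{-82 + \sqrt{2} \sqrt{39 + 150}}} = \frac{\left(-84\right) 3 - 33650}{6387 + \frac{1}{-82 + \sqrt{2} \sqrt{189}}} = \frac{-252 - 33650}{6387 + \frac{1}{-82 + \sqrt{2} \cdot 3 \sqrt{21}}} = - \frac{33902}{6387 + \frac{1}{-82 + 3 \sqrt{42}}}$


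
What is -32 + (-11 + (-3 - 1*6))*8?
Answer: -192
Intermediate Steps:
-32 + (-11 + (-3 - 1*6))*8 = -32 + (-11 + (-3 - 6))*8 = -32 + (-11 - 9)*8 = -32 - 20*8 = -32 - 160 = -192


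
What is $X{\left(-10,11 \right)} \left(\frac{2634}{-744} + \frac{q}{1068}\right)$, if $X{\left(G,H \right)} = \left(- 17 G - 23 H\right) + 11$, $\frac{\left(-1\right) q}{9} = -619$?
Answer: $- \frac{332928}{2759} \approx -120.67$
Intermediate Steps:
$q = 5571$ ($q = \left(-9\right) \left(-619\right) = 5571$)
$X{\left(G,H \right)} = 11 - 23 H - 17 G$ ($X{\left(G,H \right)} = \left(- 23 H - 17 G\right) + 11 = 11 - 23 H - 17 G$)
$X{\left(-10,11 \right)} \left(\frac{2634}{-744} + \frac{q}{1068}\right) = \left(11 - 253 - -170\right) \left(\frac{2634}{-744} + \frac{5571}{1068}\right) = \left(11 - 253 + 170\right) \left(2634 \left(- \frac{1}{744}\right) + 5571 \cdot \frac{1}{1068}\right) = - 72 \left(- \frac{439}{124} + \frac{1857}{356}\right) = \left(-72\right) \frac{4624}{2759} = - \frac{332928}{2759}$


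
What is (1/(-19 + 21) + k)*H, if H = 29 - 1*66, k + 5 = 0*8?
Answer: 333/2 ≈ 166.50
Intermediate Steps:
k = -5 (k = -5 + 0*8 = -5 + 0 = -5)
H = -37 (H = 29 - 66 = -37)
(1/(-19 + 21) + k)*H = (1/(-19 + 21) - 5)*(-37) = (1/2 - 5)*(-37) = (½ - 5)*(-37) = -9/2*(-37) = 333/2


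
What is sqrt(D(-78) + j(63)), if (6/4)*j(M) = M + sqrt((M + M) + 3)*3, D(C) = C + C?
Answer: sqrt(-114 + 2*sqrt(129)) ≈ 9.5543*I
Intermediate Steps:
D(C) = 2*C
j(M) = 2*sqrt(3 + 2*M) + 2*M/3 (j(M) = 2*(M + sqrt((M + M) + 3)*3)/3 = 2*(M + sqrt(2*M + 3)*3)/3 = 2*(M + sqrt(3 + 2*M)*3)/3 = 2*(M + 3*sqrt(3 + 2*M))/3 = 2*sqrt(3 + 2*M) + 2*M/3)
sqrt(D(-78) + j(63)) = sqrt(2*(-78) + (2*sqrt(3 + 2*63) + (2/3)*63)) = sqrt(-156 + (2*sqrt(3 + 126) + 42)) = sqrt(-156 + (2*sqrt(129) + 42)) = sqrt(-156 + (42 + 2*sqrt(129))) = sqrt(-114 + 2*sqrt(129))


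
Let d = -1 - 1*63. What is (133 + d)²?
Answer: 4761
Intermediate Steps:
d = -64 (d = -1 - 63 = -64)
(133 + d)² = (133 - 64)² = 69² = 4761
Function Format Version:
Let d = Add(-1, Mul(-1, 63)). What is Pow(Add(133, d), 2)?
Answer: 4761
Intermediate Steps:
d = -64 (d = Add(-1, -63) = -64)
Pow(Add(133, d), 2) = Pow(Add(133, -64), 2) = Pow(69, 2) = 4761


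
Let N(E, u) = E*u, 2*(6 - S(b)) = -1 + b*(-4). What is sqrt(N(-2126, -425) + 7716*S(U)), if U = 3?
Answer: 1000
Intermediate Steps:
S(b) = 13/2 + 2*b (S(b) = 6 - (-1 + b*(-4))/2 = 6 - (-1 - 4*b)/2 = 6 + (1/2 + 2*b) = 13/2 + 2*b)
sqrt(N(-2126, -425) + 7716*S(U)) = sqrt(-2126*(-425) + 7716*(13/2 + 2*3)) = sqrt(903550 + 7716*(13/2 + 6)) = sqrt(903550 + 7716*(25/2)) = sqrt(903550 + 96450) = sqrt(1000000) = 1000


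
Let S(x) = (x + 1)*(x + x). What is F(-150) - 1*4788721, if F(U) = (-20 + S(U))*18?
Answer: -3984481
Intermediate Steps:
S(x) = 2*x*(1 + x) (S(x) = (1 + x)*(2*x) = 2*x*(1 + x))
F(U) = -360 + 36*U*(1 + U) (F(U) = (-20 + 2*U*(1 + U))*18 = -360 + 36*U*(1 + U))
F(-150) - 1*4788721 = (-360 + 36*(-150)*(1 - 150)) - 1*4788721 = (-360 + 36*(-150)*(-149)) - 4788721 = (-360 + 804600) - 4788721 = 804240 - 4788721 = -3984481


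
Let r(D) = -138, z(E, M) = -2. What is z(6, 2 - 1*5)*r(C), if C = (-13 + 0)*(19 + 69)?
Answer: 276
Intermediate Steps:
C = -1144 (C = -13*88 = -1144)
z(6, 2 - 1*5)*r(C) = -2*(-138) = 276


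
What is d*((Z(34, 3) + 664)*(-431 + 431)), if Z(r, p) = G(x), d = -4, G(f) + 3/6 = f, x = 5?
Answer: 0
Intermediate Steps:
G(f) = -1/2 + f
Z(r, p) = 9/2 (Z(r, p) = -1/2 + 5 = 9/2)
d*((Z(34, 3) + 664)*(-431 + 431)) = -4*(9/2 + 664)*(-431 + 431) = -2674*0 = -4*0 = 0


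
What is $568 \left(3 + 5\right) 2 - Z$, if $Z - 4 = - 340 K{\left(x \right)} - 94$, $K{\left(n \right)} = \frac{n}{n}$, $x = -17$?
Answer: $9518$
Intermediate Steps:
$K{\left(n \right)} = 1$
$Z = -430$ ($Z = 4 - 434 = -430$)
$568 \left(3 + 5\right) 2 - Z = 568 \left(3 + 5\right) 2 - -430 = 568 \cdot 8 \cdot 2 + 430 = 568 \cdot 16 + 430 = 9088 + 430 = 9518$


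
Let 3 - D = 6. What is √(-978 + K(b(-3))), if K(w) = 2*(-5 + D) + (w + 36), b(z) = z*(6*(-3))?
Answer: 2*I*√226 ≈ 30.067*I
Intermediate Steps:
D = -3 (D = 3 - 1*6 = 3 - 6 = -3)
b(z) = -18*z (b(z) = z*(-18) = -18*z)
K(w) = 20 + w (K(w) = 2*(-5 - 3) + (w + 36) = 2*(-8) + (36 + w) = -16 + (36 + w) = 20 + w)
√(-978 + K(b(-3))) = √(-978 + (20 - 18*(-3))) = √(-978 + (20 + 54)) = √(-978 + 74) = √(-904) = 2*I*√226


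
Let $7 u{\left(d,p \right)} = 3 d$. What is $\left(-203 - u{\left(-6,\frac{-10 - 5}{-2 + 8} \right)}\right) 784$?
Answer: $-157136$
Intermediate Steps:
$u{\left(d,p \right)} = \frac{3 d}{7}$
$\left(-203 - u{\left(-6,\frac{-10 - 5}{-2 + 8} \right)}\right) 784 = \left(-203 - \frac{3}{7} \left(-6\right)\right) 784 = \left(-203 - - \frac{18}{7}\right) 784 = \left(-203 + \frac{18}{7}\right) 784 = \left(- \frac{1403}{7}\right) 784 = -157136$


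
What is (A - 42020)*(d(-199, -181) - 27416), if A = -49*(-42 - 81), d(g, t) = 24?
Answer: 985920256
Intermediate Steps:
A = 6027 (A = -49*(-123) = 6027)
(A - 42020)*(d(-199, -181) - 27416) = (6027 - 42020)*(24 - 27416) = -35993*(-27392) = 985920256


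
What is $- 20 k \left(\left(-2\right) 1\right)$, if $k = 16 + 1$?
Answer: $680$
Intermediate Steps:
$k = 17$
$- 20 k \left(\left(-2\right) 1\right) = \left(-20\right) 17 \left(\left(-2\right) 1\right) = \left(-340\right) \left(-2\right) = 680$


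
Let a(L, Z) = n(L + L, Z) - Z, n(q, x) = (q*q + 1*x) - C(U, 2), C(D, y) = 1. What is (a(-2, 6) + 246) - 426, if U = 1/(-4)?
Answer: -165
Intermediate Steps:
U = -¼ ≈ -0.25000
n(q, x) = -1 + x + q² (n(q, x) = (q*q + 1*x) - 1*1 = (q² + x) - 1 = (x + q²) - 1 = -1 + x + q²)
a(L, Z) = -1 + 4*L² (a(L, Z) = (-1 + Z + (L + L)²) - Z = (-1 + Z + (2*L)²) - Z = (-1 + Z + 4*L²) - Z = -1 + 4*L²)
(a(-2, 6) + 246) - 426 = ((-1 + 4*(-2)²) + 246) - 426 = ((-1 + 4*4) + 246) - 426 = ((-1 + 16) + 246) - 426 = (15 + 246) - 426 = 261 - 426 = -165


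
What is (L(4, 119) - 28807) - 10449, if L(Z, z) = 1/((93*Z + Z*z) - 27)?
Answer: -32229175/821 ≈ -39256.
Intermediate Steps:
L(Z, z) = 1/(-27 + 93*Z + Z*z)
(L(4, 119) - 28807) - 10449 = (1/(-27 + 93*4 + 4*119) - 28807) - 10449 = (1/(-27 + 372 + 476) - 28807) - 10449 = (1/821 - 28807) - 10449 = -23650546/821 - 10449 = -32229175/821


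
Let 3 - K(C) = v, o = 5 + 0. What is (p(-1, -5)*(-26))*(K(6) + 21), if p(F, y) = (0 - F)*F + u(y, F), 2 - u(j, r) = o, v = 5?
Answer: 1976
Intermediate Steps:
o = 5
u(j, r) = -3 (u(j, r) = 2 - 1*5 = 2 - 5 = -3)
K(C) = -2 (K(C) = 3 - 1*5 = 3 - 5 = -2)
p(F, y) = -3 - F² (p(F, y) = (0 - F)*F - 3 = (-F)*F - 3 = -F² - 3 = -3 - F²)
(p(-1, -5)*(-26))*(K(6) + 21) = ((-3 - 1*(-1)²)*(-26))*(-2 + 21) = ((-3 - 1*1)*(-26))*19 = ((-3 - 1)*(-26))*19 = -4*(-26)*19 = 104*19 = 1976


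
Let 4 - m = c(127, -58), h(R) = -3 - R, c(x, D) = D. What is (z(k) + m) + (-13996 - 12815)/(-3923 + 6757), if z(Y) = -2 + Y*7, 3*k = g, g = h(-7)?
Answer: 509039/8502 ≈ 59.873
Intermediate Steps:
m = 62 (m = 4 - 1*(-58) = 4 + 58 = 62)
g = 4 (g = -3 - 1*(-7) = -3 + 7 = 4)
k = 4/3 (k = (⅓)*4 = 4/3 ≈ 1.3333)
z(Y) = -2 + 7*Y
(z(k) + m) + (-13996 - 12815)/(-3923 + 6757) = ((-2 + 7*(4/3)) + 62) + (-13996 - 12815)/(-3923 + 6757) = ((-2 + 28/3) + 62) - 26811/2834 = (22/3 + 62) - 26811*1/2834 = 208/3 - 26811/2834 = 509039/8502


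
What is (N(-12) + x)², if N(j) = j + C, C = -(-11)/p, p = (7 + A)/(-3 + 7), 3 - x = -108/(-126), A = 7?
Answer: 2209/49 ≈ 45.082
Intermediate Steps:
x = 15/7 (x = 3 - (-108)/(-126) = 3 - (-108)*(-1)/126 = 3 - 1*6/7 = 3 - 6/7 = 15/7 ≈ 2.1429)
p = 7/2 (p = (7 + 7)/(-3 + 7) = 14/4 = 14*(¼) = 7/2 ≈ 3.5000)
C = 22/7 (C = -(-11)/7/2 = -(-11)*2/7 = -1*(-22/7) = 22/7 ≈ 3.1429)
N(j) = 22/7 + j (N(j) = j + 22/7 = 22/7 + j)
(N(-12) + x)² = ((22/7 - 12) + 15/7)² = (-62/7 + 15/7)² = (-47/7)² = 2209/49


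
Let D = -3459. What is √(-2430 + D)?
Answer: I*√5889 ≈ 76.74*I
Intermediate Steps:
√(-2430 + D) = √(-2430 - 3459) = √(-5889) = I*√5889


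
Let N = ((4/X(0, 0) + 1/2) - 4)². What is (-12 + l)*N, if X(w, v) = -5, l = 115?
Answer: 190447/100 ≈ 1904.5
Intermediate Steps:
N = 1849/100 (N = ((4/(-5) + 1/2) - 4)² = ((4*(-⅕) + 1*(½)) - 4)² = ((-⅘ + ½) - 4)² = (-3/10 - 4)² = (-43/10)² = 1849/100 ≈ 18.490)
(-12 + l)*N = (-12 + 115)*(1849/100) = 103*(1849/100) = 190447/100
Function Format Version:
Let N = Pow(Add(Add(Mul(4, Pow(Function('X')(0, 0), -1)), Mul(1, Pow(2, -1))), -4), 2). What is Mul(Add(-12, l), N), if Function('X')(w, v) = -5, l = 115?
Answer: Rational(190447, 100) ≈ 1904.5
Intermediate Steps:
N = Rational(1849, 100) (N = Pow(Add(Add(Mul(4, Pow(-5, -1)), Mul(1, Pow(2, -1))), -4), 2) = Pow(Add(Add(Mul(4, Rational(-1, 5)), Mul(1, Rational(1, 2))), -4), 2) = Pow(Add(Add(Rational(-4, 5), Rational(1, 2)), -4), 2) = Pow(Add(Rational(-3, 10), -4), 2) = Pow(Rational(-43, 10), 2) = Rational(1849, 100) ≈ 18.490)
Mul(Add(-12, l), N) = Mul(Add(-12, 115), Rational(1849, 100)) = Mul(103, Rational(1849, 100)) = Rational(190447, 100)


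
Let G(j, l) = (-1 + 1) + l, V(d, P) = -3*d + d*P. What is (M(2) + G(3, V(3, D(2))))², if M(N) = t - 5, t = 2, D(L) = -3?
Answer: 441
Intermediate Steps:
V(d, P) = -3*d + P*d
M(N) = -3 (M(N) = 2 - 5 = -3)
G(j, l) = l (G(j, l) = 0 + l = l)
(M(2) + G(3, V(3, D(2))))² = (-3 + 3*(-3 - 3))² = (-3 + 3*(-6))² = (-3 - 18)² = (-21)² = 441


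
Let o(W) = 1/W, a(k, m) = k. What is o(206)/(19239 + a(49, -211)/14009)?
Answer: 14009/55520955200 ≈ 2.5232e-7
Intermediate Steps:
o(206)/(19239 + a(49, -211)/14009) = 1/(206*(19239 + 49/14009)) = 1/(206*(269519200/14009)) = (1/206)*(14009/269519200) = 14009/55520955200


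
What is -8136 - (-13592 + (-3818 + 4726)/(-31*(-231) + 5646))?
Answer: 69874084/12807 ≈ 5455.9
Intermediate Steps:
-8136 - (-13592 + (-3818 + 4726)/(-31*(-231) + 5646)) = -8136 - (-13592 + 908/(7161 + 5646)) = -8136 - (-13592 + 908/12807) = -8136 - 1*(-174071836/12807) = -8136 + 174071836/12807 = 69874084/12807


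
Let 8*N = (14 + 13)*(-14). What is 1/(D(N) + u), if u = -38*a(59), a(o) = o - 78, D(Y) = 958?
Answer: 1/1680 ≈ 0.00059524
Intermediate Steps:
N = -189/4 (N = ((14 + 13)*(-14))/8 = (27*(-14))/8 = (⅛)*(-378) = -189/4 ≈ -47.250)
a(o) = -78 + o
u = 722 (u = -38*(-78 + 59) = -38*(-19) = 722)
1/(D(N) + u) = 1/(958 + 722) = 1/1680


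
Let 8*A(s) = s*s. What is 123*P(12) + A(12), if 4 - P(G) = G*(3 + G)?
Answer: -21630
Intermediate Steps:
A(s) = s²/8 (A(s) = (s*s)/8 = s²/8)
P(G) = 4 - G*(3 + G)
123*P(12) + A(12) = 123*(4 - 1*12² - 3*12) + (⅛)*12² = 123*(4 - 1*144 - 36) + (⅛)*144 = 123*(4 - 144 - 36) + 18 = 123*(-176) + 18 = -21648 + 18 = -21630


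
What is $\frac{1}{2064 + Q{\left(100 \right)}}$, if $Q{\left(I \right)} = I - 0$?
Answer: $\frac{1}{2164} \approx 0.00046211$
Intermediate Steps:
$Q{\left(I \right)} = I$ ($Q{\left(I \right)} = I + 0 = I$)
$\frac{1}{2064 + Q{\left(100 \right)}} = \frac{1}{2064 + 100} = \frac{1}{2164}$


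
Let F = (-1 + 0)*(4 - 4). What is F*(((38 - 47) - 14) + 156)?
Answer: 0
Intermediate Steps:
F = 0 (F = -1*0 = 0)
F*(((38 - 47) - 14) + 156) = 0*(((38 - 47) - 14) + 156) = 0*((-9 - 14) + 156) = 0*(-23 + 156) = 0*133 = 0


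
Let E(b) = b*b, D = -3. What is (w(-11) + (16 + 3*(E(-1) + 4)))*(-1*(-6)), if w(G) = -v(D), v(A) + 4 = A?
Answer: 228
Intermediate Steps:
v(A) = -4 + A
w(G) = 7 (w(G) = -(-4 - 3) = -1*(-7) = 7)
E(b) = b²
(w(-11) + (16 + 3*(E(-1) + 4)))*(-1*(-6)) = (7 + (16 + 3*((-1)² + 4)))*(-1*(-6)) = (7 + (16 + 3*(1 + 4)))*6 = (7 + (16 + 3*5))*6 = (7 + (16 + 15))*6 = (7 + 31)*6 = 38*6 = 228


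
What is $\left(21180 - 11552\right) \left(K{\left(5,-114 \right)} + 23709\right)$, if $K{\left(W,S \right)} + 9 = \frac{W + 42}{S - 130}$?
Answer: $\frac{13919086471}{61} \approx 2.2818 \cdot 10^{8}$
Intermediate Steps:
$K{\left(W,S \right)} = -9 + \frac{42 + W}{-130 + S}$ ($K{\left(W,S \right)} = -9 + \frac{W + 42}{S - 130} = -9 + \frac{42 + W}{-130 + S}$)
$\left(21180 - 11552\right) \left(K{\left(5,-114 \right)} + 23709\right) = \left(21180 - 11552\right) \left(\frac{1212 + 5 - -1026}{-130 - 114} + 23709\right) = 9628 \left(\frac{1212 + 5 + 1026}{-244} + 23709\right) = 9628 \left(\left(- \frac{1}{244}\right) 2243 + 23709\right) = 9628 \left(- \frac{2243}{244} + 23709\right) = 9628 \cdot \frac{5782753}{244} = \frac{13919086471}{61}$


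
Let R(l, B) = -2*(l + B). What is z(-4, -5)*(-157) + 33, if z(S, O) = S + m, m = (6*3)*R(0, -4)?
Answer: -21947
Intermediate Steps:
R(l, B) = -2*B - 2*l (R(l, B) = -2*(B + l) = -2*B - 2*l)
m = 144 (m = (6*3)*(-2*(-4) - 2*0) = 18*(8 + 0) = 18*8 = 144)
z(S, O) = 144 + S (z(S, O) = S + 144 = 144 + S)
z(-4, -5)*(-157) + 33 = (144 - 4)*(-157) + 33 = 140*(-157) + 33 = -21980 + 33 = -21947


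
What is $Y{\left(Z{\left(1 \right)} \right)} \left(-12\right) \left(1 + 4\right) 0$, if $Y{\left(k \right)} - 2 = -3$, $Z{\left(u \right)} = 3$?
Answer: $0$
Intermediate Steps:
$Y{\left(k \right)} = -1$ ($Y{\left(k \right)} = 2 - 3 = -1$)
$Y{\left(Z{\left(1 \right)} \right)} \left(-12\right) \left(1 + 4\right) 0 = \left(-1\right) \left(-12\right) \left(1 + 4\right) 0 = 12 \cdot 5 \cdot 0 = 12 \cdot 0 = 0$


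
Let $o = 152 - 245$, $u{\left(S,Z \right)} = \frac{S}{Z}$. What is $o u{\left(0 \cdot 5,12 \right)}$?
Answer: $0$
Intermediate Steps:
$o = -93$ ($o = 152 - 245 = -93$)
$o u{\left(0 \cdot 5,12 \right)} = - 93 \frac{0 \cdot 5}{12} = - 93 \cdot 0 \cdot \frac{1}{12} = \left(-93\right) 0 = 0$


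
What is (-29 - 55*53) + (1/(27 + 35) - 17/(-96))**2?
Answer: -26073429119/8856576 ≈ -2944.0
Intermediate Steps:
(-29 - 55*53) + (1/(27 + 35) - 17/(-96))**2 = (-29 - 2915) + (1/62 - 17*(-1/96))**2 = -2944 + (1/62 + 17/96)**2 = -2944 + (575/2976)**2 = -2944 + 330625/8856576 = -26073429119/8856576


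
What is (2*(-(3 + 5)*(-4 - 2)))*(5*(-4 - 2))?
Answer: -2880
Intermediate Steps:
(2*(-(3 + 5)*(-4 - 2)))*(5*(-4 - 2)) = (2*(-8*(-6)))*(5*(-6)) = (2*(-1*(-48)))*(-30) = (2*48)*(-30) = 96*(-30) = -2880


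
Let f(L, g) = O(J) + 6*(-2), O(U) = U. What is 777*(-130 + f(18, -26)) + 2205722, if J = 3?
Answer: 2097719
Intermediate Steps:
f(L, g) = -9 (f(L, g) = 3 + 6*(-2) = 3 - 12 = -9)
777*(-130 + f(18, -26)) + 2205722 = 777*(-130 - 9) + 2205722 = 777*(-139) + 2205722 = -108003 + 2205722 = 2097719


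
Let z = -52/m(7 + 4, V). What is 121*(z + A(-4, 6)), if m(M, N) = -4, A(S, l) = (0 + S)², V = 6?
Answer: 3509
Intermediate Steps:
A(S, l) = S²
z = 13 (z = -52/(-4) = -52*(-¼) = 13)
121*(z + A(-4, 6)) = 121*(13 + (-4)²) = 121*(13 + 16) = 121*29 = 3509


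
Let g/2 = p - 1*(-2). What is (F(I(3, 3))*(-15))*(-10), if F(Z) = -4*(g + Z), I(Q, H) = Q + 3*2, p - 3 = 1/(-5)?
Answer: -11160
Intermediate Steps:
p = 14/5 (p = 3 + 1/(-5) = 3 - 1/5 = 14/5 ≈ 2.8000)
g = 48/5 (g = 2*(14/5 - 1*(-2)) = 2*(14/5 + 2) = 2*(24/5) = 48/5 ≈ 9.6000)
I(Q, H) = 6 + Q (I(Q, H) = Q + 6 = 6 + Q)
F(Z) = -192/5 - 4*Z (F(Z) = -4*(48/5 + Z) = -192/5 - 4*Z)
(F(I(3, 3))*(-15))*(-10) = ((-192/5 - 4*(6 + 3))*(-15))*(-10) = ((-192/5 - 4*9)*(-15))*(-10) = ((-192/5 - 36)*(-15))*(-10) = -372/5*(-15)*(-10) = 1116*(-10) = -11160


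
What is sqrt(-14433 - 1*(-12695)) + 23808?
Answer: 23808 + I*sqrt(1738) ≈ 23808.0 + 41.689*I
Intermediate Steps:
sqrt(-14433 - 1*(-12695)) + 23808 = sqrt(-14433 + 12695) + 23808 = sqrt(-1738) + 23808 = I*sqrt(1738) + 23808 = 23808 + I*sqrt(1738)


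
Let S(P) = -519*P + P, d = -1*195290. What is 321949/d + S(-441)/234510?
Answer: -1029620099/1526581930 ≈ -0.67446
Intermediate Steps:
d = -195290
S(P) = -518*P
321949/d + S(-441)/234510 = 321949/(-195290) - 518*(-441)/234510 = 321949*(-1/195290) + 228438*(1/234510) = -321949/195290 + 38073/39085 = -1029620099/1526581930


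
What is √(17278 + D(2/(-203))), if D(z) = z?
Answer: 2*√178002174/203 ≈ 131.45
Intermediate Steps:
√(17278 + D(2/(-203))) = √(17278 + 2/(-203)) = √(17278 + 2*(-1/203)) = √(17278 - 2/203) = √(3507432/203) = 2*√178002174/203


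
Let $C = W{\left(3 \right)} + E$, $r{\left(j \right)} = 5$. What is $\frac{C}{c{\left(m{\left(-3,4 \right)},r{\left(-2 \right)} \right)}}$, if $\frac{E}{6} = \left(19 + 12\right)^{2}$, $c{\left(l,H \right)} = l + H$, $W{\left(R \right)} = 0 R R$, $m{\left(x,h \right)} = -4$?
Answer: $5766$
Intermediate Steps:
$W{\left(R \right)} = 0$ ($W{\left(R \right)} = 0 R = 0$)
$c{\left(l,H \right)} = H + l$
$E = 5766$ ($E = 6 \left(19 + 12\right)^{2} = 6 \cdot 31^{2} = 6 \cdot 961 = 5766$)
$C = 5766$ ($C = 0 + 5766 = 5766$)
$\frac{C}{c{\left(m{\left(-3,4 \right)},r{\left(-2 \right)} \right)}} = \frac{5766}{5 - 4} = \frac{5766}{1} = 5766 \cdot 1 = 5766$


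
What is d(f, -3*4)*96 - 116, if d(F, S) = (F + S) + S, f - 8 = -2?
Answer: -1844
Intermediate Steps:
f = 6 (f = 8 - 2 = 6)
d(F, S) = F + 2*S
d(f, -3*4)*96 - 116 = (6 + 2*(-3*4))*96 - 116 = (6 + 2*(-12))*96 - 116 = (6 - 24)*96 - 116 = -18*96 - 116 = -1728 - 116 = -1844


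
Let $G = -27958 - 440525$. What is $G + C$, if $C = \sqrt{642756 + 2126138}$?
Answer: $-468483 + \sqrt{2768894} \approx -4.6682 \cdot 10^{5}$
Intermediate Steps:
$C = \sqrt{2768894} \approx 1664.0$
$G = -468483$ ($G = -27958 - 440525 = -468483$)
$G + C = -468483 + \sqrt{2768894}$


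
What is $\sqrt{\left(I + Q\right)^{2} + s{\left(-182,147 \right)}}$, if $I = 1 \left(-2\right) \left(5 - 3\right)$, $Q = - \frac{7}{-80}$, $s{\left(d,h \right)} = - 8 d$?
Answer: $\frac{\sqrt{9416369}}{80} \approx 38.358$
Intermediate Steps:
$Q = \frac{7}{80}$ ($Q = \left(-7\right) \left(- \frac{1}{80}\right) = \frac{7}{80} \approx 0.0875$)
$I = -4$ ($I = - 2 \left(5 - 3\right) = \left(-2\right) 2 = -4$)
$\sqrt{\left(I + Q\right)^{2} + s{\left(-182,147 \right)}} = \sqrt{\left(-4 + \frac{7}{80}\right)^{2} - -1456} = \sqrt{\left(- \frac{313}{80}\right)^{2} + 1456} = \sqrt{\frac{97969}{6400} + 1456} = \sqrt{\frac{9416369}{6400}} = \frac{\sqrt{9416369}}{80}$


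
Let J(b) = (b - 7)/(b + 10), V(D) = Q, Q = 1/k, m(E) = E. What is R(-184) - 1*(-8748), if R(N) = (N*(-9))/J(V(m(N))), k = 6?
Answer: 257652/41 ≈ 6284.2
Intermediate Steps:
Q = 1/6 ≈ 0.16667
V(D) = 1/6
J(b) = (-7 + b)/(10 + b)
R(N) = 549*N/41 (R(N) = (N*(-9))/(((-7 + 1/6)/(10 + 1/6))) = (-9*N)/((-41/6/(61/6))) = (-9*N)/(((6/61)*(-41/6))) = (-9*N)/(-41/61) = -9*N*(-61/41) = 549*N/41)
R(-184) - 1*(-8748) = (549/41)*(-184) - 1*(-8748) = -101016/41 + 8748 = 257652/41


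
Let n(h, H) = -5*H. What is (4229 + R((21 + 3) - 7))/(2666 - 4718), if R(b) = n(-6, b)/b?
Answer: -352/171 ≈ -2.0585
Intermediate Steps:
R(b) = -5 (R(b) = (-5*b)/b = -5)
(4229 + R((21 + 3) - 7))/(2666 - 4718) = (4229 - 5)/(2666 - 4718) = 4224/(-2052) = 4224*(-1/2052) = -352/171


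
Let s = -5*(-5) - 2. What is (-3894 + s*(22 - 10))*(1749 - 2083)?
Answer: 1208412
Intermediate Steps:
s = 23 (s = 25 - 2 = 23)
(-3894 + s*(22 - 10))*(1749 - 2083) = (-3894 + 23*(22 - 10))*(1749 - 2083) = (-3894 + 23*12)*(-334) = (-3894 + 276)*(-334) = -3618*(-334) = 1208412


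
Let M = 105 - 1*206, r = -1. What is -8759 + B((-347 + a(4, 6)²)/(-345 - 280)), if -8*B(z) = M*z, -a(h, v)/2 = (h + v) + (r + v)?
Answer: -43850853/5000 ≈ -8770.2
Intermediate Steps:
a(h, v) = 2 - 4*v - 2*h (a(h, v) = -2*((h + v) + (-1 + v)) = -2*(-1 + h + 2*v) = 2 - 4*v - 2*h)
M = -101 (M = 105 - 206 = -101)
B(z) = 101*z/8 (B(z) = -(-101)*z/8 = 101*z/8)
-8759 + B((-347 + a(4, 6)²)/(-345 - 280)) = -8759 + 101*((-347 + (2 - 4*6 - 2*4)²)/(-345 - 280))/8 = -8759 + 101*((-347 + (2 - 24 - 8)²)/(-625))/8 = -8759 + 101*((-347 + (-30)²)*(-1/625))/8 = -8759 + 101*((-347 + 900)*(-1/625))/8 = -8759 + 101*(553*(-1/625))/8 = -8759 + (101/8)*(-553/625) = -8759 - 55853/5000 = -43850853/5000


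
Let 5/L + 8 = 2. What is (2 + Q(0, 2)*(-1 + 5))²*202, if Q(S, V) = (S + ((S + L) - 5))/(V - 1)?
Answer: 827392/9 ≈ 91933.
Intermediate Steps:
L = -⅚ (L = 5/(-8 + 2) = 5/(-6) = 5*(-⅙) = -⅚ ≈ -0.83333)
Q(S, V) = (-35/6 + 2*S)/(-1 + V) (Q(S, V) = (S + ((S - ⅚) - 5))/(V - 1) = (S + ((-⅚ + S) - 5))/(-1 + V) = (S + (-35/6 + S))/(-1 + V) = (-35/6 + 2*S)/(-1 + V))
(2 + Q(0, 2)*(-1 + 5))²*202 = (2 + ((-35 + 12*0)/(6*(-1 + 2)))*(-1 + 5))²*202 = (2 + ((⅙)*(-35 + 0)/1)*4)²*202 = (2 + ((⅙)*1*(-35))*4)²*202 = (2 - 35/6*4)²*202 = (2 - 70/3)²*202 = (-64/3)²*202 = (4096/9)*202 = 827392/9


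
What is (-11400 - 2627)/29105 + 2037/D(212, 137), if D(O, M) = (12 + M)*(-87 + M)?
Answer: -9042853/43366450 ≈ -0.20852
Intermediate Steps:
D(O, M) = (-87 + M)*(12 + M)
(-11400 - 2627)/29105 + 2037/D(212, 137) = (-11400 - 2627)/29105 + 2037/(-1044 + 137² - 75*137) = -14027*1/29105 + 2037/(-1044 + 18769 - 10275) = -14027/29105 + 2037/7450 = -9042853/43366450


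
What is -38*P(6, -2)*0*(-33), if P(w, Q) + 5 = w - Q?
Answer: 0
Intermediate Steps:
P(w, Q) = -5 + w - Q (P(w, Q) = -5 + (w - Q) = -5 + w - Q)
-38*P(6, -2)*0*(-33) = -38*(-5 + 6 - 1*(-2))*0*(-33) = -38*(-5 + 6 + 2)*0*(-33) = -114*0*(-33) = -38*0*(-33) = 0*(-33) = 0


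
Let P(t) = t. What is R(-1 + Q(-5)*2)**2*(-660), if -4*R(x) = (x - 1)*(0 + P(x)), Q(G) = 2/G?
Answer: -130977/125 ≈ -1047.8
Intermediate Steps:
R(x) = -x*(-1 + x)/4 (R(x) = -(x - 1)*(0 + x)/4 = -(-1 + x)*x/4 = -x*(-1 + x)/4)
R(-1 + Q(-5)*2)**2*(-660) = ((-1 + (2/(-5))*2)*(1 - (-1 + (2/(-5))*2))/4)**2*(-660) = ((-1 + (2*(-1/5))*2)*(1 - (-1 + (2*(-1/5))*2))/4)**2*(-660) = ((-1 - 2/5*2)*(1 - (-1 - 2/5*2))/4)**2*(-660) = ((-1 - 4/5)*(1 - (-1 - 4/5))/4)**2*(-660) = ((1/4)*(-9/5)*(1 - 1*(-9/5)))**2*(-660) = ((1/4)*(-9/5)*(1 + 9/5))**2*(-660) = ((1/4)*(-9/5)*(14/5))**2*(-660) = (-63/50)**2*(-660) = (3969/2500)*(-660) = -130977/125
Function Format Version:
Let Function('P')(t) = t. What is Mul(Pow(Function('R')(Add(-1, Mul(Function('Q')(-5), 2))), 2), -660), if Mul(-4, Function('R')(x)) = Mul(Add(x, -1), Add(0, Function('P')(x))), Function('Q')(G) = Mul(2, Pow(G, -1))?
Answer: Rational(-130977, 125) ≈ -1047.8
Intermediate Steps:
Function('R')(x) = Mul(Rational(-1, 4), x, Add(-1, x)) (Function('R')(x) = Mul(Rational(-1, 4), Mul(Add(x, -1), Add(0, x))) = Mul(Rational(-1, 4), Mul(Add(-1, x), x)) = Mul(Rational(-1, 4), Mul(x, Add(-1, x))) = Mul(Rational(-1, 4), x, Add(-1, x)))
Mul(Pow(Function('R')(Add(-1, Mul(Function('Q')(-5), 2))), 2), -660) = Mul(Pow(Mul(Rational(1, 4), Add(-1, Mul(Mul(2, Pow(-5, -1)), 2)), Add(1, Mul(-1, Add(-1, Mul(Mul(2, Pow(-5, -1)), 2))))), 2), -660) = Mul(Pow(Mul(Rational(1, 4), Add(-1, Mul(Mul(2, Rational(-1, 5)), 2)), Add(1, Mul(-1, Add(-1, Mul(Mul(2, Rational(-1, 5)), 2))))), 2), -660) = Mul(Pow(Mul(Rational(1, 4), Add(-1, Mul(Rational(-2, 5), 2)), Add(1, Mul(-1, Add(-1, Mul(Rational(-2, 5), 2))))), 2), -660) = Mul(Pow(Mul(Rational(1, 4), Add(-1, Rational(-4, 5)), Add(1, Mul(-1, Add(-1, Rational(-4, 5))))), 2), -660) = Mul(Pow(Mul(Rational(1, 4), Rational(-9, 5), Add(1, Mul(-1, Rational(-9, 5)))), 2), -660) = Mul(Pow(Mul(Rational(1, 4), Rational(-9, 5), Add(1, Rational(9, 5))), 2), -660) = Mul(Pow(Mul(Rational(1, 4), Rational(-9, 5), Rational(14, 5)), 2), -660) = Mul(Pow(Rational(-63, 50), 2), -660) = Mul(Rational(3969, 2500), -660) = Rational(-130977, 125)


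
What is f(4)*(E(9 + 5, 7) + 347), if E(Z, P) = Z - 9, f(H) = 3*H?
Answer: 4224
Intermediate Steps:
E(Z, P) = -9 + Z
f(4)*(E(9 + 5, 7) + 347) = (3*4)*((-9 + (9 + 5)) + 347) = 12*((-9 + 14) + 347) = 12*(5 + 347) = 12*352 = 4224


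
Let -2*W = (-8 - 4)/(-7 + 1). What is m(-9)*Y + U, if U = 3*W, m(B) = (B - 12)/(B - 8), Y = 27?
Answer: 516/17 ≈ 30.353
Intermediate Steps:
W = -1 (W = -(-8 - 4)/(2*(-7 + 1)) = -(-6)/(-6) = -(-6)*(-1)/6 = -1/2*2 = -1)
m(B) = (-12 + B)/(-8 + B)
U = -3 (U = 3*(-1) = -3)
m(-9)*Y + U = ((-12 - 9)/(-8 - 9))*27 - 3 = (-21/(-17))*27 - 3 = -1/17*(-21)*27 - 3 = (21/17)*27 - 3 = 567/17 - 3 = 516/17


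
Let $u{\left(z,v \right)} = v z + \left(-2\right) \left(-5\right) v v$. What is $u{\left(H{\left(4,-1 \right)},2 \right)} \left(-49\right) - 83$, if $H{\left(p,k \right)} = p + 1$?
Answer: $-2533$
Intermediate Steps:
$H{\left(p,k \right)} = 1 + p$
$u{\left(z,v \right)} = 10 v^{2} + v z$ ($u{\left(z,v \right)} = v z + 10 v v = v z + 10 v^{2} = 10 v^{2} + v z$)
$u{\left(H{\left(4,-1 \right)},2 \right)} \left(-49\right) - 83 = 2 \left(\left(1 + 4\right) + 10 \cdot 2\right) \left(-49\right) - 83 = 2 \left(5 + 20\right) \left(-49\right) - 83 = 2 \cdot 25 \left(-49\right) - 83 = 50 \left(-49\right) - 83 = -2450 - 83 = -2533$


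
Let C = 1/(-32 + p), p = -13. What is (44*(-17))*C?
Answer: 748/45 ≈ 16.622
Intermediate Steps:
C = -1/45 (C = 1/(-32 - 13) = 1/(-45) = -1/45 ≈ -0.022222)
(44*(-17))*C = (44*(-17))*(-1/45) = -748*(-1/45) = 748/45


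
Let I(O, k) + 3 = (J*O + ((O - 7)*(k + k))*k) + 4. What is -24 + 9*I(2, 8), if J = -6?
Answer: -5883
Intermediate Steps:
I(O, k) = 1 - 6*O + 2*k**2*(-7 + O) (I(O, k) = -3 + ((-6*O + ((O - 7)*(k + k))*k) + 4) = -3 + ((-6*O + ((-7 + O)*(2*k))*k) + 4) = -3 + ((-6*O + (2*k*(-7 + O))*k) + 4) = -3 + ((-6*O + 2*k**2*(-7 + O)) + 4) = -3 + (4 - 6*O + 2*k**2*(-7 + O)) = 1 - 6*O + 2*k**2*(-7 + O))
-24 + 9*I(2, 8) = -24 + 9*(1 - 14*8**2 - 6*2 + 2*2*8**2) = -24 + 9*(1 - 14*64 - 12 + 2*2*64) = -24 + 9*(1 - 896 - 12 + 256) = -24 + 9*(-651) = -24 - 5859 = -5883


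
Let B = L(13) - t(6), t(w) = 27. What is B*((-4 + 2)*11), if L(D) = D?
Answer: 308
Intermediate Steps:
B = -14 (B = 13 - 1*27 = 13 - 27 = -14)
B*((-4 + 2)*11) = -14*(-4 + 2)*11 = -(-28)*11 = -14*(-22) = 308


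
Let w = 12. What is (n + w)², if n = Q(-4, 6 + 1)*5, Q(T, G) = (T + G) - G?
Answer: 64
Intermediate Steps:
Q(T, G) = T (Q(T, G) = (G + T) - G = T)
n = -20 (n = -4*5 = -20)
(n + w)² = (-20 + 12)² = (-8)² = 64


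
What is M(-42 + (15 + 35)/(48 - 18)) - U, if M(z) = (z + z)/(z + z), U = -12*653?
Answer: 7837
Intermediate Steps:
U = -7836
M(z) = 1 (M(z) = (2*z)/((2*z)) = (2*z)*(1/(2*z)) = 1)
M(-42 + (15 + 35)/(48 - 18)) - U = 1 - 1*(-7836) = 1 + 7836 = 7837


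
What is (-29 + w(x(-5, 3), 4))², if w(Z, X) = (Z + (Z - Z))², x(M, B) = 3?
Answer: 400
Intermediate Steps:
w(Z, X) = Z² (w(Z, X) = (Z + 0)² = Z²)
(-29 + w(x(-5, 3), 4))² = (-29 + 3²)² = (-29 + 9)² = (-20)² = 400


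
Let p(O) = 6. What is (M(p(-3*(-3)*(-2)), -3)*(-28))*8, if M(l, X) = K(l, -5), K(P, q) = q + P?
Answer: -224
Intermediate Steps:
K(P, q) = P + q
M(l, X) = -5 + l (M(l, X) = l - 5 = -5 + l)
(M(p(-3*(-3)*(-2)), -3)*(-28))*8 = ((-5 + 6)*(-28))*8 = (1*(-28))*8 = -28*8 = -224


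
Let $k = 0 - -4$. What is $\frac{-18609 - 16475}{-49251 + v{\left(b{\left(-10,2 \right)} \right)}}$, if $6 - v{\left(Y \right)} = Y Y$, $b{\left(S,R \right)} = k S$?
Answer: $\frac{35084}{50845} \approx 0.69002$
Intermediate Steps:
$k = 4$ ($k = 0 + 4 = 4$)
$b{\left(S,R \right)} = 4 S$
$v{\left(Y \right)} = 6 - Y^{2}$ ($v{\left(Y \right)} = 6 - Y Y = 6 - Y^{2}$)
$\frac{-18609 - 16475}{-49251 + v{\left(b{\left(-10,2 \right)} \right)}} = \frac{-18609 - 16475}{-49251 + \left(6 - \left(4 \left(-10\right)\right)^{2}\right)} = - \frac{35084}{-49251 + \left(6 - \left(-40\right)^{2}\right)} = - \frac{35084}{-49251 + \left(6 - 1600\right)} = - \frac{35084}{-49251 - 1594} = - \frac{35084}{-50845} = \left(-35084\right) \left(- \frac{1}{50845}\right) = \frac{35084}{50845}$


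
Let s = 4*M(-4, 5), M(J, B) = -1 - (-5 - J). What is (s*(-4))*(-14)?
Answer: 0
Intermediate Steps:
M(J, B) = 4 + J (M(J, B) = -1 + (5 + J) = 4 + J)
s = 0 (s = 4*(4 - 4) = 4*0 = 0)
(s*(-4))*(-14) = (0*(-4))*(-14) = 0*(-14) = 0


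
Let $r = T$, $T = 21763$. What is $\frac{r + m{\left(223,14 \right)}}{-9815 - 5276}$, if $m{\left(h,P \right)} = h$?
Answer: $- \frac{21986}{15091} \approx -1.4569$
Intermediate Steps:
$r = 21763$
$\frac{r + m{\left(223,14 \right)}}{-9815 - 5276} = \frac{21763 + 223}{-9815 - 5276} = \frac{21986}{-15091} = 21986 \left(- \frac{1}{15091}\right) = - \frac{21986}{15091}$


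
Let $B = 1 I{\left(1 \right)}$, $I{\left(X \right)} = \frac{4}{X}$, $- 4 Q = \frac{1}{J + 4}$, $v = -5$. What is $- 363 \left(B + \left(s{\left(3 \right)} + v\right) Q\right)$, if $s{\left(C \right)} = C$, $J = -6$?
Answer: $- \frac{5445}{4} \approx -1361.3$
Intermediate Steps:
$Q = \frac{1}{8}$ ($Q = - \frac{1}{4 \left(-6 + 4\right)} = - \frac{1}{4 \left(-2\right)} = \left(- \frac{1}{4}\right) \left(- \frac{1}{2}\right) = \frac{1}{8} \approx 0.125$)
$B = 4$ ($B = 1 \cdot \frac{4}{1} = 1 \cdot 4 \cdot 1 = 1 \cdot 4 = 4$)
$- 363 \left(B + \left(s{\left(3 \right)} + v\right) Q\right) = - 363 \left(4 + \left(3 - 5\right) \frac{1}{8}\right) = - 363 \left(4 - \frac{1}{4}\right) = \left(-363\right) \frac{15}{4} = - \frac{5445}{4}$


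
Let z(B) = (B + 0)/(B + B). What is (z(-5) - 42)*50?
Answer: -2075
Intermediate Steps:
z(B) = 1/2 (z(B) = B/((2*B)) = B*(1/(2*B)) = 1/2)
(z(-5) - 42)*50 = (1/2 - 42)*50 = -83/2*50 = -2075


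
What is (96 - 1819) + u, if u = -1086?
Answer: -2809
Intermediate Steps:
(96 - 1819) + u = (96 - 1819) - 1086 = -1723 - 1086 = -2809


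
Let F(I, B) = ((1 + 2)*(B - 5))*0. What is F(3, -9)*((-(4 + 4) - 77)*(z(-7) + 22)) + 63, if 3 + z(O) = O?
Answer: 63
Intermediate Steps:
z(O) = -3 + O
F(I, B) = 0 (F(I, B) = (3*(-5 + B))*0 = (-15 + 3*B)*0 = 0)
F(3, -9)*((-(4 + 4) - 77)*(z(-7) + 22)) + 63 = 0*((-(4 + 4) - 77)*((-3 - 7) + 22)) + 63 = 0*((-1*8 - 77)*(-10 + 22)) + 63 = 0*((-8 - 77)*12) + 63 = 0*(-85*12) + 63 = 0*(-1020) + 63 = 0 + 63 = 63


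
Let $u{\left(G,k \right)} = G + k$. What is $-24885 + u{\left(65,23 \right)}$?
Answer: $-24797$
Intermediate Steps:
$-24885 + u{\left(65,23 \right)} = -24885 + \left(65 + 23\right) = -24885 + 88 = -24797$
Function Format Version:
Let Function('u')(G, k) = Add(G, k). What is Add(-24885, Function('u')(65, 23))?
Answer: -24797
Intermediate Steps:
Add(-24885, Function('u')(65, 23)) = Add(-24885, Add(65, 23)) = Add(-24885, 88) = -24797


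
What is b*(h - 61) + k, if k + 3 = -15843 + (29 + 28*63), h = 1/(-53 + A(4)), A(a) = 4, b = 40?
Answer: -808197/49 ≈ -16494.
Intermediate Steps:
h = -1/49 (h = 1/(-53 + 4) = 1/(-49) = -1/49 ≈ -0.020408)
k = -14053 (k = -3 + (-15843 + (29 + 28*63)) = -3 + (-15843 + (29 + 1764)) = -3 + (-15843 + 1793) = -3 - 14050 = -14053)
b*(h - 61) + k = 40*(-1/49 - 61) - 14053 = 40*(-2990/49) - 14053 = -119600/49 - 14053 = -808197/49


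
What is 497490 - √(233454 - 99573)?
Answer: 497490 - √133881 ≈ 4.9712e+5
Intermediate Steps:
497490 - √(233454 - 99573) = 497490 - √133881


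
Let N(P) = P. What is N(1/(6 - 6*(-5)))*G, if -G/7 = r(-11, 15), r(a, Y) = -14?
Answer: 49/18 ≈ 2.7222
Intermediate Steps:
G = 98 (G = -7*(-14) = 98)
N(1/(6 - 6*(-5)))*G = 98/(6 - 6*(-5)) = 98/(6 + 30) = 98/36 = (1/36)*98 = 49/18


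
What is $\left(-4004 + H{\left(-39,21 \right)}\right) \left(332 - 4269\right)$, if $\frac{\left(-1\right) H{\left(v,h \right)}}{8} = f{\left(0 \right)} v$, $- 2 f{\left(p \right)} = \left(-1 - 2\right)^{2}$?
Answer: $21291296$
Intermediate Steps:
$f{\left(p \right)} = - \frac{9}{2}$ ($f{\left(p \right)} = - \frac{\left(-1 - 2\right)^{2}}{2} = - \frac{\left(-3\right)^{2}}{2} = \left(- \frac{1}{2}\right) 9 = - \frac{9}{2}$)
$H{\left(v,h \right)} = 36 v$ ($H{\left(v,h \right)} = - 8 \left(- \frac{9 v}{2}\right) = 36 v$)
$\left(-4004 + H{\left(-39,21 \right)}\right) \left(332 - 4269\right) = \left(-4004 + 36 \left(-39\right)\right) \left(332 - 4269\right) = \left(-4004 - 1404\right) \left(-3937\right) = \left(-5408\right) \left(-3937\right) = 21291296$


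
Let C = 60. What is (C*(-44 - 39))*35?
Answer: -174300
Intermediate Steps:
(C*(-44 - 39))*35 = (60*(-44 - 39))*35 = (60*(-83))*35 = -4980*35 = -174300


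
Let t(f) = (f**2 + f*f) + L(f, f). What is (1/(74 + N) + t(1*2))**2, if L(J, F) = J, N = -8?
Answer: 436921/4356 ≈ 100.30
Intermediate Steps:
t(f) = f + 2*f**2 (t(f) = (f**2 + f*f) + f = (f**2 + f**2) + f = 2*f**2 + f = f + 2*f**2)
(1/(74 + N) + t(1*2))**2 = (1/(74 - 8) + (1*2)*(1 + 2*(1*2)))**2 = (1/66 + 2*(1 + 2*2))**2 = (1/66 + 2*(1 + 4))**2 = (1/66 + 2*5)**2 = (1/66 + 10)**2 = (661/66)**2 = 436921/4356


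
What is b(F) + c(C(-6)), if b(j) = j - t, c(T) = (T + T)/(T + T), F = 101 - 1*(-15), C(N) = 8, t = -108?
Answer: 225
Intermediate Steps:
F = 116 (F = 101 + 15 = 116)
c(T) = 1 (c(T) = (2*T)/((2*T)) = (2*T)*(1/(2*T)) = 1)
b(j) = 108 + j (b(j) = j - 1*(-108) = j + 108 = 108 + j)
b(F) + c(C(-6)) = (108 + 116) + 1 = 224 + 1 = 225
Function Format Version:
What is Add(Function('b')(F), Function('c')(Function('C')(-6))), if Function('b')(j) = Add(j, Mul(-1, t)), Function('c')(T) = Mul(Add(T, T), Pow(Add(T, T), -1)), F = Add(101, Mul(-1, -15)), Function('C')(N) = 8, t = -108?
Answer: 225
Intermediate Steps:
F = 116 (F = Add(101, 15) = 116)
Function('c')(T) = 1 (Function('c')(T) = Mul(Mul(2, T), Pow(Mul(2, T), -1)) = Mul(Mul(2, T), Mul(Rational(1, 2), Pow(T, -1))) = 1)
Function('b')(j) = Add(108, j) (Function('b')(j) = Add(j, Mul(-1, -108)) = Add(j, 108) = Add(108, j))
Add(Function('b')(F), Function('c')(Function('C')(-6))) = Add(Add(108, 116), 1) = Add(224, 1) = 225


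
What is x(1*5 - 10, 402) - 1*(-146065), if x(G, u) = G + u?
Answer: 146462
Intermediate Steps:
x(1*5 - 10, 402) - 1*(-146065) = ((1*5 - 10) + 402) - 1*(-146065) = ((5 - 10) + 402) + 146065 = (-5 + 402) + 146065 = 397 + 146065 = 146462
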